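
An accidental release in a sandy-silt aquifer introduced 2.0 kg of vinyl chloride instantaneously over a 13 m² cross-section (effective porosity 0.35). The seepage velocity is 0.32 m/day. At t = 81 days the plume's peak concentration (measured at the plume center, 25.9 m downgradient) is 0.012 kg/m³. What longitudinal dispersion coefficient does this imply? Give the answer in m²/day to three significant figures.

At the plume center C_max = M/(n_e·A·√(4πDt)), so D = M²/(4πt·(n_e·A·C_max)²).
n_e·A·C_max = 0.35 × 13 × 0.012 = 0.05460 kg/m.
D = 2.0²/(4π × 81 × 0.05460²) = 1.32 m²/day.

1.32 m²/day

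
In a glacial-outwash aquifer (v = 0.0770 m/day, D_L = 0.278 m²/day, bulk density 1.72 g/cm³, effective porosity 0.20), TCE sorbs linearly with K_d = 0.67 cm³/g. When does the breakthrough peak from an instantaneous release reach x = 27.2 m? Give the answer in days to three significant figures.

2090 days

Retardation factor R = 1 + ρ_b·K_d/n = 1 + 1.72 × 0.67/0.20 = 6.762.
Sorption retards both mechanisms: v_R = v/R = 0.01139 m/day, D_R = D/R = 0.04111 m²/day.
Peak time from v_R²t² + 2D_R t − x² = 0: t = (√(D_R² + v_R²x²) − D_R)/v_R².
√(D_R² + v_R²x²) = √(0.04111² + 0.01139² × 27.2²) = 0.3125; v_R² = 0.0001297.
t = (0.3125 − 0.04111)/0.0001297 = 2090 days.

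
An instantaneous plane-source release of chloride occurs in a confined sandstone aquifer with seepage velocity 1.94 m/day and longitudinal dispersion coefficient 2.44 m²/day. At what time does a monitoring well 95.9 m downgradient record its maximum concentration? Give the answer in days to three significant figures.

For the 1D instantaneous-source solution, setting ∂C/∂t = 0 at fixed x gives v²t² + 2Dt − x² = 0, so t = (√(D² + v²x²) − D)/v².
√(D² + v²x²) = √(2.44² + 1.94² × 95.9²) = 186.1; v² = 3.7636.
t = (186.1 − 2.44)/3.7636 = 48.8 days (vs. the pure-advection estimate x/v = 49.4 d).

48.8 days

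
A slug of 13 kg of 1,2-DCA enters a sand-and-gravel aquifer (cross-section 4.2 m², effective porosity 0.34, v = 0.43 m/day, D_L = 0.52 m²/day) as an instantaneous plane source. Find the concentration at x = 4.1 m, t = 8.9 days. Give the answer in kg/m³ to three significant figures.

1.19 kg/m³

For an instantaneous plane source, C(x,t) = M/(n_e·A·√(4πDt)) · exp(−(x−vt)²/(4Dt)), with n_e·A the pore (flow) area.
Plume center vt = 0.43 × 8.9 = 3.827 m, so the well at 4.1 m is 0.273 m downgradient of the peak.
√(4πDt) = 7.626 m, giving peak height M/(n_e·A·√(4πDt)) = 13/(0.34 × 4.2 × 7.626) = 1.194 kg/m³.
(x−vt)²/(4Dt) = (0.273)²/(4 × 0.52 × 8.9) = 0.004026; exp(−0.004026) = 0.9960.
C = 1.194 × 0.9960 = 1.19 kg/m³.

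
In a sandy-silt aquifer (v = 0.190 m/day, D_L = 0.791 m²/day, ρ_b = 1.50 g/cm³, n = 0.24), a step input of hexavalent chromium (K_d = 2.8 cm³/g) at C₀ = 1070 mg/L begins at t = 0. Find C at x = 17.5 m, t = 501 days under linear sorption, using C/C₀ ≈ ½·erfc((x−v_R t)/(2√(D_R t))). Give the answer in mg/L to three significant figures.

Retardation factor R = 1 + ρ_b·K_d/n = 1 + 1.50 × 2.8/0.24 = 18.50.
Sorption retards both mechanisms: v_R = v/R = 0.01027 m/day, D_R = D/R = 0.04276 m²/day.
v_R·t = 0.01027 × 501 = 5.14527 m; 2√(D_R t) = 9.257 m; argument = (17.5 − 5.14527)/9.257 = 1.335.
C = C₀ × ½·erfc(1.335) = 1070 × 0.02951 = 31.6 mg/L.

31.6 mg/L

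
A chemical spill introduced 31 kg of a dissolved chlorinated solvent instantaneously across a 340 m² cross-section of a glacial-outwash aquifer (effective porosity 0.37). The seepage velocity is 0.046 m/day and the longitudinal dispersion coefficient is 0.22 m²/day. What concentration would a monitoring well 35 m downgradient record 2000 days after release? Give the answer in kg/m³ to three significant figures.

For an instantaneous plane source, C(x,t) = M/(n_e·A·√(4πDt)) · exp(−(x−vt)²/(4Dt)), with n_e·A the pore (flow) area.
Plume center vt = 0.046 × 2000 = 92 m, so the well at 35 m is 57 m upgradient of the peak.
√(4πDt) = 74.36 m, giving peak height M/(n_e·A·√(4πDt)) = 31/(0.37 × 340 × 74.36) = 0.003314 kg/m³.
(x−vt)²/(4Dt) = (-57)²/(4 × 0.22 × 2000) = 1.846; exp(−1.846) = 0.1579.
C = 0.003314 × 0.1579 = 0.000523 kg/m³.

0.000523 kg/m³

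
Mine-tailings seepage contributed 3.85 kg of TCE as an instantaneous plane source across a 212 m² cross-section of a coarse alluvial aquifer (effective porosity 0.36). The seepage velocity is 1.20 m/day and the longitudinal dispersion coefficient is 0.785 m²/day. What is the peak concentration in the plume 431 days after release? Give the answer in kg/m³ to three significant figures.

0.000774 kg/m³

The peak of an instantaneous 1D plume sits at x = vt; there the Gaussian factor is 1 and C_max = M/(n_e·A·√(4πDt)), where n_e·A is the pore area the mass is dissolved in.
√(4πDt) = √(4π × 0.785 × 431) = 65.20 m, so C_max = 3.85/(0.36 × 212 × 65.20) = 0.000774 kg/m³.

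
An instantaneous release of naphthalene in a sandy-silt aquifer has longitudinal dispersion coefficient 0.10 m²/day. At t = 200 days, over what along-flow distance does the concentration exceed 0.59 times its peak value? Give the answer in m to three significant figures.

The plume is Gaussian with σ = √(2Dt) = √(2 × 0.10 × 200) = 6.325 m.
C/C_peak = exp(−Δx²/(2σ²)) = 0.59 ⇒ Δx = σ·√(−2 ln 0.59) = 6.325 × 1.027 = 6.496 m.
Width = 2Δx = 13.0 m.

13.0 m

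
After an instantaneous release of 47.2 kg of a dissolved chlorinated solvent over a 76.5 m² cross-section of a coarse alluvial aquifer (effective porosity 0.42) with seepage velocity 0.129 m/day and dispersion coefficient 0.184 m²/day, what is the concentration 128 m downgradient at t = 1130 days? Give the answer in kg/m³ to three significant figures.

0.0197 kg/m³

For an instantaneous plane source, C(x,t) = M/(n_e·A·√(4πDt)) · exp(−(x−vt)²/(4Dt)), with n_e·A the pore (flow) area.
Plume center vt = 0.129 × 1130 = 145.77 m, so the well at 128 m is 17.77 m upgradient of the peak.
√(4πDt) = 51.12 m, giving peak height M/(n_e·A·√(4πDt)) = 47.2/(0.42 × 76.5 × 51.12) = 0.02874 kg/m³.
(x−vt)²/(4Dt) = (-17.77)²/(4 × 0.184 × 1130) = 0.3797; exp(−0.3797) = 0.6841.
C = 0.02874 × 0.6841 = 0.0197 kg/m³.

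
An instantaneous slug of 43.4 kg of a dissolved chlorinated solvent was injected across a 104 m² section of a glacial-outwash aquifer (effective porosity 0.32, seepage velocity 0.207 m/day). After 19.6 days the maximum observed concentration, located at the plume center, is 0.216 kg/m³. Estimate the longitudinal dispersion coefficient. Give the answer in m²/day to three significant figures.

At the plume center C_max = M/(n_e·A·√(4πDt)), so D = M²/(4πt·(n_e·A·C_max)²).
n_e·A·C_max = 0.32 × 104 × 0.216 = 7.188 kg/m.
D = 43.4²/(4π × 19.6 × 7.188²) = 0.148 m²/day.

0.148 m²/day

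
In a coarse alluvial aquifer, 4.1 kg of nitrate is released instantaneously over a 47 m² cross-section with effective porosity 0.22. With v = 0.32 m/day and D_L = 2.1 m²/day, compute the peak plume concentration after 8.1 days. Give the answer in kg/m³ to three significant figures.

The peak of an instantaneous 1D plume sits at x = vt; there the Gaussian factor is 1 and C_max = M/(n_e·A·√(4πDt)), where n_e·A is the pore area the mass is dissolved in.
√(4πDt) = √(4π × 2.1 × 8.1) = 14.62 m, so C_max = 4.1/(0.22 × 47 × 14.62) = 0.0271 kg/m³.

0.0271 kg/m³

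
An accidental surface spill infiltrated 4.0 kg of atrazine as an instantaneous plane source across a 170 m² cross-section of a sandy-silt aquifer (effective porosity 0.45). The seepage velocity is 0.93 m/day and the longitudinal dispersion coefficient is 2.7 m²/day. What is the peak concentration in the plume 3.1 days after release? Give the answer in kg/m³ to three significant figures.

The peak of an instantaneous 1D plume sits at x = vt; there the Gaussian factor is 1 and C_max = M/(n_e·A·√(4πDt)), where n_e·A is the pore area the mass is dissolved in.
√(4πDt) = √(4π × 2.7 × 3.1) = 10.26 m, so C_max = 4.0/(0.45 × 170 × 10.26) = 0.00510 kg/m³.

0.00510 kg/m³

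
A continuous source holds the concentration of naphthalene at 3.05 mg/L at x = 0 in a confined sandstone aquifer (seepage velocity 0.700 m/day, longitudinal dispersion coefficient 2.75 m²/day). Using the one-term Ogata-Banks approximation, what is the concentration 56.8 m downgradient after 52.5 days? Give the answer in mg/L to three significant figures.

For a continuous step input, C/C₀ ≈ ½·erfc((x−vt)/(2√(Dt))).
vt = 0.700 × 52.5 = 36.75 m and 2√(Dt) = 2√(2.75 × 52.5) = 24.03 m.
Argument (x−vt)/(2√(Dt)) = (56.8 − 36.75)/24.03 = 0.8344; ½·erfc(0.8344) = 0.1190.
C = 3.05 × 0.1190 = 0.363 mg/L.

0.363 mg/L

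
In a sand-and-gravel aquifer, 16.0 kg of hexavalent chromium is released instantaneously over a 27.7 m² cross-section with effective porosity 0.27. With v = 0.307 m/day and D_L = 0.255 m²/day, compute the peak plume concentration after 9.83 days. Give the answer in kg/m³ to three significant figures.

The peak of an instantaneous 1D plume sits at x = vt; there the Gaussian factor is 1 and C_max = M/(n_e·A·√(4πDt)), where n_e·A is the pore area the mass is dissolved in.
√(4πDt) = √(4π × 0.255 × 9.83) = 5.612 m, so C_max = 16.0/(0.27 × 27.7 × 5.612) = 0.381 kg/m³.

0.381 kg/m³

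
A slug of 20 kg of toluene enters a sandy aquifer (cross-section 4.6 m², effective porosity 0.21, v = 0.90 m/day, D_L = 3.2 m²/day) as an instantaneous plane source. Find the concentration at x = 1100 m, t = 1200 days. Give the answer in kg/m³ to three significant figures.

For an instantaneous plane source, C(x,t) = M/(n_e·A·√(4πDt)) · exp(−(x−vt)²/(4Dt)), with n_e·A the pore (flow) area.
Plume center vt = 0.90 × 1200 = 1080 m, so the well at 1100 m is 20 m downgradient of the peak.
√(4πDt) = 219.7 m, giving peak height M/(n_e·A·√(4πDt)) = 20/(0.21 × 4.6 × 219.7) = 0.09424 kg/m³.
(x−vt)²/(4Dt) = (20)²/(4 × 3.2 × 1200) = 0.02604; exp(−0.02604) = 0.9743.
C = 0.09424 × 0.9743 = 0.0918 kg/m³.

0.0918 kg/m³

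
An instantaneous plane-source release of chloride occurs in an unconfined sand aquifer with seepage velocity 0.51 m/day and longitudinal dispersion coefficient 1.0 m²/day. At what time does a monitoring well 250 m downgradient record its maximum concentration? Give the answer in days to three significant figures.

486 days

For the 1D instantaneous-source solution, setting ∂C/∂t = 0 at fixed x gives v²t² + 2Dt − x² = 0, so t = (√(D² + v²x²) − D)/v².
√(D² + v²x²) = √(1.0² + 0.51² × 250²) = 127.5; v² = 0.2601.
t = (127.5 − 1.0)/0.2601 = 486 days (vs. the pure-advection estimate x/v = 490 d).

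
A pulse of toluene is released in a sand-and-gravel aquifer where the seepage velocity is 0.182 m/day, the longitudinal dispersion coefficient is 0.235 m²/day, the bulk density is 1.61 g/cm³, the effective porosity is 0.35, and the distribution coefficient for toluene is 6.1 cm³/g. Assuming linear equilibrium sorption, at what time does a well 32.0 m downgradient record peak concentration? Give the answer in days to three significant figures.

Retardation factor R = 1 + ρ_b·K_d/n = 1 + 1.61 × 6.1/0.35 = 29.06.
Sorption retards both mechanisms: v_R = v/R = 0.006263 m/day, D_R = D/R = 0.008087 m²/day.
Peak time from v_R²t² + 2D_R t − x² = 0: t = (√(D_R² + v_R²x²) − D_R)/v_R².
√(D_R² + v_R²x²) = √(0.008087² + 0.006263² × 32.0²) = 0.2006; v_R² = 3.923e-05.
t = (0.2006 − 0.008087)/3.923e-05 = 4910 days.

4910 days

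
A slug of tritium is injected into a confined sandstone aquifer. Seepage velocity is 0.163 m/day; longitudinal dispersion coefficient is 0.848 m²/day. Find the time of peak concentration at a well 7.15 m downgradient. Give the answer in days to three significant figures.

For the 1D instantaneous-source solution, setting ∂C/∂t = 0 at fixed x gives v²t² + 2Dt − x² = 0, so t = (√(D² + v²x²) − D)/v².
√(D² + v²x²) = √(0.848² + 0.163² × 7.15²) = 1.441; v² = 0.026569.
t = (1.441 − 0.848)/0.026569 = 22.3 days (vs. the pure-advection estimate x/v = 43.9 d).

22.3 days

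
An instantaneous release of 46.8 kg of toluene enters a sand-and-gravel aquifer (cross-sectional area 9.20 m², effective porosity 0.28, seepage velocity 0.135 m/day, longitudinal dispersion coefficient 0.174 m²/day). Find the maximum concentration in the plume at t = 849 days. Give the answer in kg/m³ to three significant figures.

0.422 kg/m³

The peak of an instantaneous 1D plume sits at x = vt; there the Gaussian factor is 1 and C_max = M/(n_e·A·√(4πDt)), where n_e·A is the pore area the mass is dissolved in.
√(4πDt) = √(4π × 0.174 × 849) = 43.09 m, so C_max = 46.8/(0.28 × 9.20 × 43.09) = 0.422 kg/m³.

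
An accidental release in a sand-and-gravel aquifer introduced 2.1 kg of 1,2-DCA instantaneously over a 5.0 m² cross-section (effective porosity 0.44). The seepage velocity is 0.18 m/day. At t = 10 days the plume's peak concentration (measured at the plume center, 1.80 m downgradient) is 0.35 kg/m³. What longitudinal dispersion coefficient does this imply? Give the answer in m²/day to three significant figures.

At the plume center C_max = M/(n_e·A·√(4πDt)), so D = M²/(4πt·(n_e·A·C_max)²).
n_e·A·C_max = 0.44 × 5.0 × 0.35 = 0.7700 kg/m.
D = 2.1²/(4π × 10 × 0.7700²) = 0.0592 m²/day.

0.0592 m²/day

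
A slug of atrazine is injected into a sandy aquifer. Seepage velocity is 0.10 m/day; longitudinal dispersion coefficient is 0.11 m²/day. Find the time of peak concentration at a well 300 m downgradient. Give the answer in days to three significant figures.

2990 days

For the 1D instantaneous-source solution, setting ∂C/∂t = 0 at fixed x gives v²t² + 2Dt − x² = 0, so t = (√(D² + v²x²) − D)/v².
√(D² + v²x²) = √(0.11² + 0.10² × 300²) = 30.00; v² = 0.01.
t = (30.00 − 0.11)/0.01 = 2990 days (vs. the pure-advection estimate x/v = 3000 d).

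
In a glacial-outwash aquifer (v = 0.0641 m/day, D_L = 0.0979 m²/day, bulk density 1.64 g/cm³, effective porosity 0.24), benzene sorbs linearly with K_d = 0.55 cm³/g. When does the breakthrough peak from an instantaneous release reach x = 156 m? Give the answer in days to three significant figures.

Retardation factor R = 1 + ρ_b·K_d/n = 1 + 1.64 × 0.55/0.24 = 4.758.
Sorption retards both mechanisms: v_R = v/R = 0.01347 m/day, D_R = D/R = 0.02058 m²/day.
Peak time from v_R²t² + 2D_R t − x² = 0: t = (√(D_R² + v_R²x²) − D_R)/v_R².
√(D_R² + v_R²x²) = √(0.02058² + 0.01347² × 156²) = 2.101; v_R² = 0.0001814.
t = (2.101 − 0.02058)/0.0001814 = 11500 days.

11500 days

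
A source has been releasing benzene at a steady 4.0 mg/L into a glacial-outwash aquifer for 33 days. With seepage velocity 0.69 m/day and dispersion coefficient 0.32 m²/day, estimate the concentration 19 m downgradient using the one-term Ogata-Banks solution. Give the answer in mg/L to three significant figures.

3.18 mg/L

For a continuous step input, C/C₀ ≈ ½·erfc((x−vt)/(2√(Dt))).
vt = 0.69 × 33 = 22.77 m and 2√(Dt) = 2√(0.32 × 33) = 6.499 m.
Argument (x−vt)/(2√(Dt)) = (19 − 22.77)/6.499 = -0.5801; ½·erfc(-0.5801) = 0.7940.
C = 4.0 × 0.7940 = 3.18 mg/L.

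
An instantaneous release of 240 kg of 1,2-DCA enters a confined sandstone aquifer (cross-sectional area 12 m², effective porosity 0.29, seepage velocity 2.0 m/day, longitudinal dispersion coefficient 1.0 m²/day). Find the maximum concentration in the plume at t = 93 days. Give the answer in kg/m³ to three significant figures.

2.02 kg/m³

The peak of an instantaneous 1D plume sits at x = vt; there the Gaussian factor is 1 and C_max = M/(n_e·A·√(4πDt)), where n_e·A is the pore area the mass is dissolved in.
√(4πDt) = √(4π × 1.0 × 93) = 34.19 m, so C_max = 240/(0.29 × 12 × 34.19) = 2.02 kg/m³.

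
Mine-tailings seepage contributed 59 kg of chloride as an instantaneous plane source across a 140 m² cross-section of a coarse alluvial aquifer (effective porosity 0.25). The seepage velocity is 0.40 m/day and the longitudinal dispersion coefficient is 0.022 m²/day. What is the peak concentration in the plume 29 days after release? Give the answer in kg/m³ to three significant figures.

The peak of an instantaneous 1D plume sits at x = vt; there the Gaussian factor is 1 and C_max = M/(n_e·A·√(4πDt)), where n_e·A is the pore area the mass is dissolved in.
√(4πDt) = √(4π × 0.022 × 29) = 2.831 m, so C_max = 59/(0.25 × 140 × 2.831) = 0.595 kg/m³.

0.595 kg/m³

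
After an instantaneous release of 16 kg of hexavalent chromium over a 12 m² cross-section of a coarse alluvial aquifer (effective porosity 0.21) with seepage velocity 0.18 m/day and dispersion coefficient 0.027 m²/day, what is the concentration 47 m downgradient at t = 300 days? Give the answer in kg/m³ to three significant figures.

For an instantaneous plane source, C(x,t) = M/(n_e·A·√(4πDt)) · exp(−(x−vt)²/(4Dt)), with n_e·A the pore (flow) area.
Plume center vt = 0.18 × 300 = 54 m, so the well at 47 m is 7 m upgradient of the peak.
√(4πDt) = 10.09 m, giving peak height M/(n_e·A·√(4πDt)) = 16/(0.21 × 12 × 10.09) = 0.6293 kg/m³.
(x−vt)²/(4Dt) = (-7)²/(4 × 0.027 × 300) = 1.512; exp(−1.512) = 0.2205.
C = 0.6293 × 0.2205 = 0.139 kg/m³.

0.139 kg/m³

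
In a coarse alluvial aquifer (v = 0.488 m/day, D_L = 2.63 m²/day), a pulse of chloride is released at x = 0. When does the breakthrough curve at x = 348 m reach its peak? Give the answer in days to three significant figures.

For the 1D instantaneous-source solution, setting ∂C/∂t = 0 at fixed x gives v²t² + 2Dt − x² = 0, so t = (√(D² + v²x²) − D)/v².
√(D² + v²x²) = √(2.63² + 0.488² × 348²) = 169.8; v² = 0.238144.
t = (169.8 − 2.63)/0.238144 = 702 days (vs. the pure-advection estimate x/v = 713 d).

702 days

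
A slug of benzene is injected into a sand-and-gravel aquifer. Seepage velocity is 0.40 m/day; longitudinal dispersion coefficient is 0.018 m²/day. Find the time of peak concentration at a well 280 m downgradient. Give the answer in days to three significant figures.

700 days

For the 1D instantaneous-source solution, setting ∂C/∂t = 0 at fixed x gives v²t² + 2Dt − x² = 0, so t = (√(D² + v²x²) − D)/v².
√(D² + v²x²) = √(0.018² + 0.40² × 280²) = 112.0; v² = 0.16.
t = (112.0 − 0.018)/0.16 = 700 days (vs. the pure-advection estimate x/v = 700 d).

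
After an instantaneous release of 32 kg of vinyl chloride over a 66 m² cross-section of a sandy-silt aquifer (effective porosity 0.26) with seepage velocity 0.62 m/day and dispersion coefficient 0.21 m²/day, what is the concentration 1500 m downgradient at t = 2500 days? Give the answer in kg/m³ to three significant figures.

For an instantaneous plane source, C(x,t) = M/(n_e·A·√(4πDt)) · exp(−(x−vt)²/(4Dt)), with n_e·A the pore (flow) area.
Plume center vt = 0.62 × 2500 = 1550 m, so the well at 1500 m is 50 m upgradient of the peak.
√(4πDt) = 81.22 m, giving peak height M/(n_e·A·√(4πDt)) = 32/(0.26 × 66 × 81.22) = 0.02296 kg/m³.
(x−vt)²/(4Dt) = (-50)²/(4 × 0.21 × 2500) = 1.190; exp(−1.190) = 0.3042.
C = 0.02296 × 0.3042 = 0.00698 kg/m³.

0.00698 kg/m³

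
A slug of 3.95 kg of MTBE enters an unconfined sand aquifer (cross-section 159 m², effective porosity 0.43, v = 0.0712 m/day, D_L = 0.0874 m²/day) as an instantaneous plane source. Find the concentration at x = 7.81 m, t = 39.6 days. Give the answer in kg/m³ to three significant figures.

For an instantaneous plane source, C(x,t) = M/(n_e·A·√(4πDt)) · exp(−(x−vt)²/(4Dt)), with n_e·A the pore (flow) area.
Plume center vt = 0.0712 × 39.6 = 2.81952 m, so the well at 7.81 m is 4.99048 m downgradient of the peak.
√(4πDt) = 6.595 m, giving peak height M/(n_e·A·√(4πDt)) = 3.95/(0.43 × 159 × 6.595) = 0.008760 kg/m³.
(x−vt)²/(4Dt) = (4.99048)²/(4 × 0.0874 × 39.6) = 1.799; exp(−1.799) = 0.1655.
C = 0.008760 × 0.1655 = 0.00145 kg/m³.

0.00145 kg/m³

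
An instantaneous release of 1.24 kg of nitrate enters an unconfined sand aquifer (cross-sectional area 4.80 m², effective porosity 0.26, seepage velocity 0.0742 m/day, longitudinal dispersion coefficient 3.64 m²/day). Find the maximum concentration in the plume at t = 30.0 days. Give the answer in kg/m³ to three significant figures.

The peak of an instantaneous 1D plume sits at x = vt; there the Gaussian factor is 1 and C_max = M/(n_e·A·√(4πDt)), where n_e·A is the pore area the mass is dissolved in.
√(4πDt) = √(4π × 3.64 × 30.0) = 37.04 m, so C_max = 1.24/(0.26 × 4.80 × 37.04) = 0.0268 kg/m³.

0.0268 kg/m³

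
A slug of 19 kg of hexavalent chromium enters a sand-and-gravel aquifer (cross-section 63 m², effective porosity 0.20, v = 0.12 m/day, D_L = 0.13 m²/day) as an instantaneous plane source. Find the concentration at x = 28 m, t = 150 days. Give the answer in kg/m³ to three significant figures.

0.0267 kg/m³

For an instantaneous plane source, C(x,t) = M/(n_e·A·√(4πDt)) · exp(−(x−vt)²/(4Dt)), with n_e·A the pore (flow) area.
Plume center vt = 0.12 × 150 = 18 m, so the well at 28 m is 10 m downgradient of the peak.
√(4πDt) = 15.65 m, giving peak height M/(n_e·A·√(4πDt)) = 19/(0.20 × 63 × 15.65) = 0.09635 kg/m³.
(x−vt)²/(4Dt) = (10)²/(4 × 0.13 × 150) = 1.282; exp(−1.282) = 0.2775.
C = 0.09635 × 0.2775 = 0.0267 kg/m³.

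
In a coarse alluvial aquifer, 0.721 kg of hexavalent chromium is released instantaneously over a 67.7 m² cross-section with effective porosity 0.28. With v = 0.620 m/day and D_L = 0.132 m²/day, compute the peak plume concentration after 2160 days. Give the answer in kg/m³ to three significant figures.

The peak of an instantaneous 1D plume sits at x = vt; there the Gaussian factor is 1 and C_max = M/(n_e·A·√(4πDt)), where n_e·A is the pore area the mass is dissolved in.
√(4πDt) = √(4π × 0.132 × 2160) = 59.86 m, so C_max = 0.721/(0.28 × 67.7 × 59.86) = 0.000635 kg/m³.

0.000635 kg/m³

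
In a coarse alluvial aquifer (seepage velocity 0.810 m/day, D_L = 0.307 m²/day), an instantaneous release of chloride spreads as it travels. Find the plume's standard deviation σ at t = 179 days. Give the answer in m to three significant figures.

10.5 m

Dispersive spreading gives a Gaussian with σ² = 2Dt; advection only shifts the center.
σ = √(2 × 0.307 × 179) = 10.5 m.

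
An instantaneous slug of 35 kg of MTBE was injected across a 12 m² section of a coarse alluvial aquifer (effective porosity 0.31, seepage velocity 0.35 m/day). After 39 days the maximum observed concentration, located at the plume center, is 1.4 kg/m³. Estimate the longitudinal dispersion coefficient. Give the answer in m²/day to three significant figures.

0.0922 m²/day

At the plume center C_max = M/(n_e·A·√(4πDt)), so D = M²/(4πt·(n_e·A·C_max)²).
n_e·A·C_max = 0.31 × 12 × 1.4 = 5.208 kg/m.
D = 35²/(4π × 39 × 5.208²) = 0.0922 m²/day.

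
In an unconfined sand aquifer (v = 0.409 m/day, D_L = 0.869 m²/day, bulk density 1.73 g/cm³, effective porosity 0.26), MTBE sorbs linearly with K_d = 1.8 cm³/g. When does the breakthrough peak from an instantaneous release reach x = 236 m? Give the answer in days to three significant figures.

7420 days

Retardation factor R = 1 + ρ_b·K_d/n = 1 + 1.73 × 1.8/0.26 = 12.98.
Sorption retards both mechanisms: v_R = v/R = 0.03151 m/day, D_R = D/R = 0.06695 m²/day.
Peak time from v_R²t² + 2D_R t − x² = 0: t = (√(D_R² + v_R²x²) − D_R)/v_R².
√(D_R² + v_R²x²) = √(0.06695² + 0.03151² × 236²) = 7.437; v_R² = 0.0009929.
t = (7.437 − 0.06695)/0.0009929 = 7420 days.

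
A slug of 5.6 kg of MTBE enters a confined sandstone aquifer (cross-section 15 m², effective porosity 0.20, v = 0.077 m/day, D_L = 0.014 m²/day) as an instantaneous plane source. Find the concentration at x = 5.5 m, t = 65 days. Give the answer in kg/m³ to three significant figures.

0.516 kg/m³

For an instantaneous plane source, C(x,t) = M/(n_e·A·√(4πDt)) · exp(−(x−vt)²/(4Dt)), with n_e·A the pore (flow) area.
Plume center vt = 0.077 × 65 = 5.005 m, so the well at 5.5 m is 0.495 m downgradient of the peak.
√(4πDt) = 3.382 m, giving peak height M/(n_e·A·√(4πDt)) = 5.6/(0.20 × 15 × 3.382) = 0.5519 kg/m³.
(x−vt)²/(4Dt) = (0.495)²/(4 × 0.014 × 65) = 0.06731; exp(−0.06731) = 0.9349.
C = 0.5519 × 0.9349 = 0.516 kg/m³.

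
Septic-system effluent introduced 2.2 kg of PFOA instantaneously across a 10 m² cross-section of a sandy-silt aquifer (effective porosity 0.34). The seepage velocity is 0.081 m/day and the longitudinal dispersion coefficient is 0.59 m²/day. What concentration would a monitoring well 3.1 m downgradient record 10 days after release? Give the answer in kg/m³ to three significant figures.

For an instantaneous plane source, C(x,t) = M/(n_e·A·√(4πDt)) · exp(−(x−vt)²/(4Dt)), with n_e·A the pore (flow) area.
Plume center vt = 0.081 × 10 = 0.81 m, so the well at 3.1 m is 2.29 m downgradient of the peak.
√(4πDt) = 8.611 m, giving peak height M/(n_e·A·√(4πDt)) = 2.2/(0.34 × 10 × 8.611) = 0.07514 kg/m³.
(x−vt)²/(4Dt) = (2.29)²/(4 × 0.59 × 10) = 0.2222; exp(−0.2222) = 0.8008.
C = 0.07514 × 0.8008 = 0.0602 kg/m³.

0.0602 kg/m³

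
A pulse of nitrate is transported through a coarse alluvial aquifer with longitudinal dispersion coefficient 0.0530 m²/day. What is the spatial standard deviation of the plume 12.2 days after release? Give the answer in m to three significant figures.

1.14 m

Dispersive spreading gives a Gaussian with σ² = 2Dt; advection only shifts the center.
σ = √(2 × 0.0530 × 12.2) = 1.14 m.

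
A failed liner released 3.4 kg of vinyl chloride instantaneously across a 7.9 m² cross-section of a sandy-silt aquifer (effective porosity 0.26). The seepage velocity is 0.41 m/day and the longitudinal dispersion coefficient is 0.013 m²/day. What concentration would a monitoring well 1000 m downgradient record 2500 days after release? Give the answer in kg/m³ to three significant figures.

For an instantaneous plane source, C(x,t) = M/(n_e·A·√(4πDt)) · exp(−(x−vt)²/(4Dt)), with n_e·A the pore (flow) area.
Plume center vt = 0.41 × 2500 = 1025 m, so the well at 1000 m is 25 m upgradient of the peak.
√(4πDt) = 20.21 m, giving peak height M/(n_e·A·√(4πDt)) = 3.4/(0.26 × 7.9 × 20.21) = 0.08191 kg/m³.
(x−vt)²/(4Dt) = (-25)²/(4 × 0.013 × 2500) = 4.808; exp(−4.808) = 0.008164.
C = 0.08191 × 0.008164 = 0.000669 kg/m³.

0.000669 kg/m³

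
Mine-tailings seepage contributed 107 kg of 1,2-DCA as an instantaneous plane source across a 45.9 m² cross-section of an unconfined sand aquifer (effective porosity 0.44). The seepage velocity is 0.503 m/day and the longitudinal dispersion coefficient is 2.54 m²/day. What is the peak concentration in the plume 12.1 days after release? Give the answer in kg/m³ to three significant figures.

The peak of an instantaneous 1D plume sits at x = vt; there the Gaussian factor is 1 and C_max = M/(n_e·A·√(4πDt)), where n_e·A is the pore area the mass is dissolved in.
√(4πDt) = √(4π × 2.54 × 12.1) = 19.65 m, so C_max = 107/(0.44 × 45.9 × 19.65) = 0.270 kg/m³.

0.270 kg/m³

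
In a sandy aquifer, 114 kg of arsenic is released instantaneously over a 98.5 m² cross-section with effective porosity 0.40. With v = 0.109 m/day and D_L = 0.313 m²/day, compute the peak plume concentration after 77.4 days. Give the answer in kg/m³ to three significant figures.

0.166 kg/m³

The peak of an instantaneous 1D plume sits at x = vt; there the Gaussian factor is 1 and C_max = M/(n_e·A·√(4πDt)), where n_e·A is the pore area the mass is dissolved in.
√(4πDt) = √(4π × 0.313 × 77.4) = 17.45 m, so C_max = 114/(0.40 × 98.5 × 17.45) = 0.166 kg/m³.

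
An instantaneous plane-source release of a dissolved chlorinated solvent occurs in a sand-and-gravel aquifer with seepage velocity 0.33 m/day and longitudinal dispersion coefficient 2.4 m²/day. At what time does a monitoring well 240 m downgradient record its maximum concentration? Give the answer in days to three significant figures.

706 days

For the 1D instantaneous-source solution, setting ∂C/∂t = 0 at fixed x gives v²t² + 2Dt − x² = 0, so t = (√(D² + v²x²) − D)/v².
√(D² + v²x²) = √(2.4² + 0.33² × 240²) = 79.24; v² = 0.1089.
t = (79.24 − 2.4)/0.1089 = 706 days (vs. the pure-advection estimate x/v = 727 d).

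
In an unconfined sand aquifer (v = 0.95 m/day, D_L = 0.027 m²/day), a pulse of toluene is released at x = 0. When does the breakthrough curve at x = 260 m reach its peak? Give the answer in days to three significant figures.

For the 1D instantaneous-source solution, setting ∂C/∂t = 0 at fixed x gives v²t² + 2Dt − x² = 0, so t = (√(D² + v²x²) − D)/v².
√(D² + v²x²) = √(0.027² + 0.95² × 260²) = 247.0; v² = 0.9025.
t = (247.0 − 0.027)/0.9025 = 274 days (vs. the pure-advection estimate x/v = 274 d).

274 days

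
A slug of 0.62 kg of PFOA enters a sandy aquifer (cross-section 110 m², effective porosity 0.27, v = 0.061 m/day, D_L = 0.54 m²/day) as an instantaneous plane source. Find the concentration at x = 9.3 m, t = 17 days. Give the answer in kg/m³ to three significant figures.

For an instantaneous plane source, C(x,t) = M/(n_e·A·√(4πDt)) · exp(−(x−vt)²/(4Dt)), with n_e·A the pore (flow) area.
Plume center vt = 0.061 × 17 = 1.037 m, so the well at 9.3 m is 8.263 m downgradient of the peak.
√(4πDt) = 10.74 m, giving peak height M/(n_e·A·√(4πDt)) = 0.62/(0.27 × 110 × 10.74) = 0.001944 kg/m³.
(x−vt)²/(4Dt) = (8.263)²/(4 × 0.54 × 17) = 1.859; exp(−1.859) = 0.1558.
C = 0.001944 × 0.1558 = 0.000303 kg/m³.

0.000303 kg/m³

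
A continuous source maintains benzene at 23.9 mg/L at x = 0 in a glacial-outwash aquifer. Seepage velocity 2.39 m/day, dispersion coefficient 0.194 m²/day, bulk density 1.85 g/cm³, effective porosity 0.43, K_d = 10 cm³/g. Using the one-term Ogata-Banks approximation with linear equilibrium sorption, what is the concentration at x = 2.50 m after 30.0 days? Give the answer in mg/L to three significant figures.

1.08 mg/L

Retardation factor R = 1 + ρ_b·K_d/n = 1 + 1.85 × 10/0.43 = 44.02.
Sorption retards both mechanisms: v_R = v/R = 0.05429 m/day, D_R = D/R = 0.004407 m²/day.
v_R·t = 0.05429 × 30.0 = 1.6287 m; 2√(D_R t) = 0.7272 m; argument = (2.50 − 1.6287)/0.7272 = 1.198.
C = C₀ × ½·erfc(1.198) = 23.9 × 0.04511 = 1.08 mg/L.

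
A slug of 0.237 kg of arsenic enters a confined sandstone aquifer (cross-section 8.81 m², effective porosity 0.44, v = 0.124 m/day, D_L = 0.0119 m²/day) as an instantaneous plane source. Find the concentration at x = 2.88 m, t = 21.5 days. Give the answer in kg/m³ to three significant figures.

For an instantaneous plane source, C(x,t) = M/(n_e·A·√(4πDt)) · exp(−(x−vt)²/(4Dt)), with n_e·A the pore (flow) area.
Plume center vt = 0.124 × 21.5 = 2.666 m, so the well at 2.88 m is 0.214 m downgradient of the peak.
√(4πDt) = 1.793 m, giving peak height M/(n_e·A·√(4πDt)) = 0.237/(0.44 × 8.81 × 1.793) = 0.03410 kg/m³.
(x−vt)²/(4Dt) = (0.214)²/(4 × 0.0119 × 21.5) = 0.04475; exp(−0.04475) = 0.9562.
C = 0.03410 × 0.9562 = 0.0326 kg/m³.

0.0326 kg/m³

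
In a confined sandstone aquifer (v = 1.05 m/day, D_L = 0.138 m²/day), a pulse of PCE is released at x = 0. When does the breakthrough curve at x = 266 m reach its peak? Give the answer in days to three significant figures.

253 days

For the 1D instantaneous-source solution, setting ∂C/∂t = 0 at fixed x gives v²t² + 2Dt − x² = 0, so t = (√(D² + v²x²) − D)/v².
√(D² + v²x²) = √(0.138² + 1.05² × 266²) = 279.3; v² = 1.1025.
t = (279.3 − 0.138)/1.1025 = 253 days (vs. the pure-advection estimate x/v = 253 d).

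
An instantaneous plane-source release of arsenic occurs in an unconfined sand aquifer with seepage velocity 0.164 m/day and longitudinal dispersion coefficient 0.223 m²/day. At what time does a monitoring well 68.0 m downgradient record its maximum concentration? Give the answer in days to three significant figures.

406 days

For the 1D instantaneous-source solution, setting ∂C/∂t = 0 at fixed x gives v²t² + 2Dt − x² = 0, so t = (√(D² + v²x²) − D)/v².
√(D² + v²x²) = √(0.223² + 0.164² × 68.0²) = 11.15; v² = 0.026896.
t = (11.15 − 0.223)/0.026896 = 406 days (vs. the pure-advection estimate x/v = 415 d).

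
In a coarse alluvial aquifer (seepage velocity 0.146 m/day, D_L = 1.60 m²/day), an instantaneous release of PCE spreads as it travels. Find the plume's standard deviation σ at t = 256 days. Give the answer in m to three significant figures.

Dispersive spreading gives a Gaussian with σ² = 2Dt; advection only shifts the center.
σ = √(2 × 1.60 × 256) = 28.6 m.

28.6 m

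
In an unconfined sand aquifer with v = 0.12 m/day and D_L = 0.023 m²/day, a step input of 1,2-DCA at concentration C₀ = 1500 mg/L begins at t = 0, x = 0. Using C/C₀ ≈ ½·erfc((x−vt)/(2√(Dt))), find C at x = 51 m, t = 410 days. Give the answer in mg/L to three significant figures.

509 mg/L

For a continuous step input, C/C₀ ≈ ½·erfc((x−vt)/(2√(Dt))).
vt = 0.12 × 410 = 49.2 m and 2√(Dt) = 2√(0.023 × 410) = 6.142 m.
Argument (x−vt)/(2√(Dt)) = (51 − 49.2)/6.142 = 0.2931; ½·erfc(0.2931) = 0.3393.
C = 1500 × 0.3393 = 509 mg/L.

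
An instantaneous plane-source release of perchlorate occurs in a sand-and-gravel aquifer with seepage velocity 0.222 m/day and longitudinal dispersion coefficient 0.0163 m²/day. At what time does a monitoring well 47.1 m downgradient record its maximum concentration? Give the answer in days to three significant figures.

212 days

For the 1D instantaneous-source solution, setting ∂C/∂t = 0 at fixed x gives v²t² + 2Dt − x² = 0, so t = (√(D² + v²x²) − D)/v².
√(D² + v²x²) = √(0.0163² + 0.222² × 47.1²) = 10.46; v² = 0.049284.
t = (10.46 − 0.0163)/0.049284 = 212 days (vs. the pure-advection estimate x/v = 212 d).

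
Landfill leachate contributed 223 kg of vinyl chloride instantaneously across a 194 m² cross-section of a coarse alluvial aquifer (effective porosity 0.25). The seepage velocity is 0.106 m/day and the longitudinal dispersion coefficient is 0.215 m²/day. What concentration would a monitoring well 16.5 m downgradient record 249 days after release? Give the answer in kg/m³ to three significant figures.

For an instantaneous plane source, C(x,t) = M/(n_e·A·√(4πDt)) · exp(−(x−vt)²/(4Dt)), with n_e·A the pore (flow) area.
Plume center vt = 0.106 × 249 = 26.394 m, so the well at 16.5 m is 9.894 m upgradient of the peak.
√(4πDt) = 25.94 m, giving peak height M/(n_e·A·√(4πDt)) = 223/(0.25 × 194 × 25.94) = 0.1773 kg/m³.
(x−vt)²/(4Dt) = (-9.894)²/(4 × 0.215 × 249) = 0.4571; exp(−0.4571) = 0.6331.
C = 0.1773 × 0.6331 = 0.112 kg/m³.

0.112 kg/m³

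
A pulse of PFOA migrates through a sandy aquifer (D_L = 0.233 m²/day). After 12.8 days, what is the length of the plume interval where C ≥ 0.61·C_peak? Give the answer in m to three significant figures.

The plume is Gaussian with σ = √(2Dt) = √(2 × 0.233 × 12.8) = 2.442 m.
C/C_peak = exp(−Δx²/(2σ²)) = 0.61 ⇒ Δx = σ·√(−2 ln 0.61) = 2.442 × 0.9943 = 2.428 m.
Width = 2Δx = 4.86 m.

4.86 m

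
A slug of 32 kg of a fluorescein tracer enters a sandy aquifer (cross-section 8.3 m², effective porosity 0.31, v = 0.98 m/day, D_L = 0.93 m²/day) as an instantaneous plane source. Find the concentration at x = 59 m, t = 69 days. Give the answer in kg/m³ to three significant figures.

For an instantaneous plane source, C(x,t) = M/(n_e·A·√(4πDt)) · exp(−(x−vt)²/(4Dt)), with n_e·A the pore (flow) area.
Plume center vt = 0.98 × 69 = 67.62 m, so the well at 59 m is 8.62 m upgradient of the peak.
√(4πDt) = 28.40 m, giving peak height M/(n_e·A·√(4πDt)) = 32/(0.31 × 8.3 × 28.40) = 0.4379 kg/m³.
(x−vt)²/(4Dt) = (-8.62)²/(4 × 0.93 × 69) = 0.2895; exp(−0.2895) = 0.7486.
C = 0.4379 × 0.7486 = 0.328 kg/m³.

0.328 kg/m³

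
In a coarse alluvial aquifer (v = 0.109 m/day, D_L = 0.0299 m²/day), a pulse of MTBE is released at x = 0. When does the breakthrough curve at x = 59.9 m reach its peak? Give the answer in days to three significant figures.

For the 1D instantaneous-source solution, setting ∂C/∂t = 0 at fixed x gives v²t² + 2Dt − x² = 0, so t = (√(D² + v²x²) − D)/v².
√(D² + v²x²) = √(0.0299² + 0.109² × 59.9²) = 6.529; v² = 0.011881.
t = (6.529 − 0.0299)/0.011881 = 547 days (vs. the pure-advection estimate x/v = 550 d).

547 days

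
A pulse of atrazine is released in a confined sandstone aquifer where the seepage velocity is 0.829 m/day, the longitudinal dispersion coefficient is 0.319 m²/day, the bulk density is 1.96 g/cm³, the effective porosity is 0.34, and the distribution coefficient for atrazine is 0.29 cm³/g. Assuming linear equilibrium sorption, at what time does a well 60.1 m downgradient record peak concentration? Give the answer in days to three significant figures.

192 days

Retardation factor R = 1 + ρ_b·K_d/n = 1 + 1.96 × 0.29/0.34 = 2.672.
Sorption retards both mechanisms: v_R = v/R = 0.3103 m/day, D_R = D/R = 0.1194 m²/day.
Peak time from v_R²t² + 2D_R t − x² = 0: t = (√(D_R² + v_R²x²) − D_R)/v_R².
√(D_R² + v_R²x²) = √(0.1194² + 0.3103² × 60.1²) = 18.65; v_R² = 0.09629.
t = (18.65 − 0.1194)/0.09629 = 192 days.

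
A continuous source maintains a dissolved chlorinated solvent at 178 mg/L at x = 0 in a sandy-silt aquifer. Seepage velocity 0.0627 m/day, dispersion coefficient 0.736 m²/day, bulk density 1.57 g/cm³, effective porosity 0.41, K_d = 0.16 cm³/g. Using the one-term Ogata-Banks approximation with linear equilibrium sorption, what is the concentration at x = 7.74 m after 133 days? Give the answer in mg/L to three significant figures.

72.6 mg/L

Retardation factor R = 1 + ρ_b·K_d/n = 1 + 1.57 × 0.16/0.41 = 1.613.
Sorption retards both mechanisms: v_R = v/R = 0.03887 m/day, D_R = D/R = 0.4563 m²/day.
v_R·t = 0.03887 × 133 = 5.16971 m; 2√(D_R t) = 15.58 m; argument = (7.74 − 5.16971)/15.58 = 0.1650.
C = C₀ × ½·erfc(0.1650) = 178 × 0.4077 = 72.6 mg/L.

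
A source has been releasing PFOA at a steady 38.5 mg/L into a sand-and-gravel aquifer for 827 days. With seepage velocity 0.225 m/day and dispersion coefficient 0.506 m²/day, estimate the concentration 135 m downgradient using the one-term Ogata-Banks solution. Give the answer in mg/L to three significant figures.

37.0 mg/L

For a continuous step input, C/C₀ ≈ ½·erfc((x−vt)/(2√(Dt))).
vt = 0.225 × 827 = 186.075 m and 2√(Dt) = 2√(0.506 × 827) = 40.91 m.
Argument (x−vt)/(2√(Dt)) = (135 − 186.075)/40.91 = -1.248; ½·erfc(-1.248) = 0.9612.
C = 38.5 × 0.9612 = 37.0 mg/L.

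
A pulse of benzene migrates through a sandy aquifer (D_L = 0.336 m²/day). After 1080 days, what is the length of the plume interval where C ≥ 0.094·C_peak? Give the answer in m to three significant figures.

117 m

The plume is Gaussian with σ = √(2Dt) = √(2 × 0.336 × 1080) = 26.94 m.
C/C_peak = exp(−Δx²/(2σ²)) = 0.094 ⇒ Δx = σ·√(−2 ln 0.094) = 26.94 × 2.175 = 58.59 m.
Width = 2Δx = 117 m.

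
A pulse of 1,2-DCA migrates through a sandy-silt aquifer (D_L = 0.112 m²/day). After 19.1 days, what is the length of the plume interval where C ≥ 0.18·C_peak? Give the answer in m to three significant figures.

The plume is Gaussian with σ = √(2Dt) = √(2 × 0.112 × 19.1) = 2.068 m.
C/C_peak = exp(−Δx²/(2σ²)) = 0.18 ⇒ Δx = σ·√(−2 ln 0.18) = 2.068 × 1.852 = 3.830 m.
Width = 2Δx = 7.66 m.

7.66 m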